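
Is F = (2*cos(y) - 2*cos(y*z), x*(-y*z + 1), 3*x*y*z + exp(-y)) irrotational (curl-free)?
No, ∇×F = (x*y + 3*x*z - exp(-y), y*(-3*z + 2*sin(y*z)), -y*z - 2*z*sin(y*z) + 2*sin(y) + 1)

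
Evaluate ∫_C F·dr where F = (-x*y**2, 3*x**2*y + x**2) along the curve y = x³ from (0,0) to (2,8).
1376/5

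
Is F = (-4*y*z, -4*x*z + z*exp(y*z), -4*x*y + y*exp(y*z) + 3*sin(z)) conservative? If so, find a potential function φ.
Yes, F is conservative. φ = -4*x*y*z + exp(y*z) - 3*cos(z)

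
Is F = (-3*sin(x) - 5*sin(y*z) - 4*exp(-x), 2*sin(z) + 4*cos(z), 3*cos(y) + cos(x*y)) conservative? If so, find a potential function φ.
No, ∇×F = (-x*sin(x*y) - 3*sin(y) + 4*sin(z) - 2*cos(z), y*(sin(x*y) - 5*cos(y*z)), 5*z*cos(y*z)) ≠ 0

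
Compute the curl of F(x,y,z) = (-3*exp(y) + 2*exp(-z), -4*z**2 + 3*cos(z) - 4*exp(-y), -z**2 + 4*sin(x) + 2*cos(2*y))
(8*z - 4*sin(2*y) + 3*sin(z), -4*cos(x) - 2*exp(-z), 3*exp(y))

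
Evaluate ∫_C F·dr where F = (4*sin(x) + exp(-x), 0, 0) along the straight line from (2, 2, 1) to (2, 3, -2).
0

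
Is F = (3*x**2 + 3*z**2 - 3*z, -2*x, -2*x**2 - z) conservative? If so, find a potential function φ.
No, ∇×F = (0, 4*x + 6*z - 3, -2) ≠ 0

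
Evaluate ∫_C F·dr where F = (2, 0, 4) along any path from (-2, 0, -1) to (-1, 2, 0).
6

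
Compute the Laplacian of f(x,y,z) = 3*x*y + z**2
2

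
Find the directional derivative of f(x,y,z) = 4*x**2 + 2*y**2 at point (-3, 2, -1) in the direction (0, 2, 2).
4*sqrt(2)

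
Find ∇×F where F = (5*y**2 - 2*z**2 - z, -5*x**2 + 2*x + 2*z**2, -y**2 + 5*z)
(-2*y - 4*z, -4*z - 1, -10*x - 10*y + 2)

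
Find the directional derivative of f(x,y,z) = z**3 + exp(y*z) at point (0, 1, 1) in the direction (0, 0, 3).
E + 3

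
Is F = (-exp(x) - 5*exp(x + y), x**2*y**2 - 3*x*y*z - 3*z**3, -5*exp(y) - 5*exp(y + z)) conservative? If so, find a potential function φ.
No, ∇×F = (3*x*y + 9*z**2 - 5*exp(y) - 5*exp(y + z), 0, 2*x*y**2 - 3*y*z + 5*exp(x + y)) ≠ 0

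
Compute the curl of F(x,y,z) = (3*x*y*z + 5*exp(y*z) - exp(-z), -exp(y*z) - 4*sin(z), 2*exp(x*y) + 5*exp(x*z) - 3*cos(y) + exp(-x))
(2*x*exp(x*y) + y*exp(y*z) + 3*sin(y) + 4*cos(z), 3*x*y - 2*y*exp(x*y) + 5*y*exp(y*z) - 5*z*exp(x*z) + exp(-z) + exp(-x), z*(-3*x - 5*exp(y*z)))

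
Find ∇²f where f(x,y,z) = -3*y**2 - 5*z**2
-16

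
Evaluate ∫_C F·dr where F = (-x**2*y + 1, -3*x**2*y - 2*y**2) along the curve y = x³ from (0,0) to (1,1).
-23/24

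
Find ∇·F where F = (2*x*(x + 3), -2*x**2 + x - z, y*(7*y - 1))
4*x + 6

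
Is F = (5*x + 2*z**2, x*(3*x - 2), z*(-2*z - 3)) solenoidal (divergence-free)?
No, ∇·F = 2 - 4*z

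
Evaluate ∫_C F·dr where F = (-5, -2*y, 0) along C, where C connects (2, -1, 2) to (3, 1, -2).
-5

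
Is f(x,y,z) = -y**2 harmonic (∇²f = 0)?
No, ∇²f = -2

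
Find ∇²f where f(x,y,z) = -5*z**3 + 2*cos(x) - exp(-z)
-30*z - 2*cos(x) - exp(-z)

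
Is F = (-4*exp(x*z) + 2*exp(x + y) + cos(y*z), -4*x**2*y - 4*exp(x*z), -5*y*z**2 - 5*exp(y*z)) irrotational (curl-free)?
No, ∇×F = (4*x*exp(x*z) - 5*z**2 - 5*z*exp(y*z), -4*x*exp(x*z) - y*sin(y*z), -8*x*y - 4*z*exp(x*z) + z*sin(y*z) - 2*exp(x + y))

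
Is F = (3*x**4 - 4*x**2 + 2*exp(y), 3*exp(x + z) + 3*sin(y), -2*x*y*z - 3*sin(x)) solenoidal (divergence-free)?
No, ∇·F = 12*x**3 - 2*x*y - 8*x + 3*cos(y)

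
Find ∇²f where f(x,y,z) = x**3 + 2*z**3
6*x + 12*z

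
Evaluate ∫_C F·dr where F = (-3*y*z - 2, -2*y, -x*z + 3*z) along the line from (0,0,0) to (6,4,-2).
18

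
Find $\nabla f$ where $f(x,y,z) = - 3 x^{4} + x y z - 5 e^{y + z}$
(-12*x**3 + y*z, x*z - 5*exp(y + z), x*y - 5*exp(y + z))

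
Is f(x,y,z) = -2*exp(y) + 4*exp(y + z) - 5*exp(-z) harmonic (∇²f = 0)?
No, ∇²f = -2*exp(y) + 8*exp(y + z) - 5*exp(-z)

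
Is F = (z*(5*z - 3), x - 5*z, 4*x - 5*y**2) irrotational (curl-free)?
No, ∇×F = (5 - 10*y, 10*z - 7, 1)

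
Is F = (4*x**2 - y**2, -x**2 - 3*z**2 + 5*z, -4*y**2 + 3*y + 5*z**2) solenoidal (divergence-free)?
No, ∇·F = 8*x + 10*z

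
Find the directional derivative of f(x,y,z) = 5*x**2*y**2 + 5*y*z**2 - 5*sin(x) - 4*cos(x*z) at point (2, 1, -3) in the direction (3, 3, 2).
5*sqrt(22)*(4*sin(6) - 3*cos(2) + 51)/22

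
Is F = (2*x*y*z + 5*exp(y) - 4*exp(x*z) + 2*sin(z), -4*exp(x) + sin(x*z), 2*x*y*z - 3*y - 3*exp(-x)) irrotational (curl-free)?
No, ∇×F = (2*x*z - x*cos(x*z) - 3, (2*(x*y - 2*x*exp(x*z) - y*z + cos(z))*exp(x) - 3)*exp(-x), -2*x*z + z*cos(x*z) - 4*exp(x) - 5*exp(y))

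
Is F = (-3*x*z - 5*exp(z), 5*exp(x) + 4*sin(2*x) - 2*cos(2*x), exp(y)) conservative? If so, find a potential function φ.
No, ∇×F = (exp(y), -3*x - 5*exp(z), 5*exp(x) + 4*sin(2*x) + 8*cos(2*x)) ≠ 0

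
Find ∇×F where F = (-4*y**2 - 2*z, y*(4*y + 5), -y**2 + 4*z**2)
(-2*y, -2, 8*y)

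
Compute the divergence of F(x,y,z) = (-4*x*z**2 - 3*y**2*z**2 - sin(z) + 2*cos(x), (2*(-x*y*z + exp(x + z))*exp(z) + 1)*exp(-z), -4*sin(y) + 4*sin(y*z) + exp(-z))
-2*x*z + 4*y*cos(y*z) - 4*z**2 - 2*sin(x) - exp(-z)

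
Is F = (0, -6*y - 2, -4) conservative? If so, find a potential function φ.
Yes, F is conservative. φ = -3*y**2 - 2*y - 4*z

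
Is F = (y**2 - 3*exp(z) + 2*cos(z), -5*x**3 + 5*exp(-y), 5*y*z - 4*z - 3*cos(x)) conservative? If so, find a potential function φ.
No, ∇×F = (5*z, -3*exp(z) - 3*sin(x) - 2*sin(z), -15*x**2 - 2*y) ≠ 0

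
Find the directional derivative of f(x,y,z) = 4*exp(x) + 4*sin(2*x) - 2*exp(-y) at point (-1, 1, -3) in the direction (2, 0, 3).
8*sqrt(13)*(2*E*cos(2) + 1)*exp(-1)/13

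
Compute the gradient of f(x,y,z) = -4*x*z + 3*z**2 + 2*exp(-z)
(-4*z, 0, -4*x + 6*z - 2*exp(-z))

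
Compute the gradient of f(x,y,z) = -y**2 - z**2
(0, -2*y, -2*z)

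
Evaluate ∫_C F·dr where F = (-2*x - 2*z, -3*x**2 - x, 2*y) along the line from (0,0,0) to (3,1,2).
-47/2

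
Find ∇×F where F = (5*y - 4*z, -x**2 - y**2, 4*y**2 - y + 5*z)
(8*y - 1, -4, -2*x - 5)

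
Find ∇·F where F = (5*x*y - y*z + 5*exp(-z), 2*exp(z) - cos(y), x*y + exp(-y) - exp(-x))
5*y + sin(y)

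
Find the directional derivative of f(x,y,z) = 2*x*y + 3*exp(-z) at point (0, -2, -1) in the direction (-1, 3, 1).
sqrt(11)*(4 - 3*E)/11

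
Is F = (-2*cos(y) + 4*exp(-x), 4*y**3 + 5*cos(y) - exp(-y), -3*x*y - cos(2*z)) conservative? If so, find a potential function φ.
No, ∇×F = (-3*x, 3*y, -2*sin(y)) ≠ 0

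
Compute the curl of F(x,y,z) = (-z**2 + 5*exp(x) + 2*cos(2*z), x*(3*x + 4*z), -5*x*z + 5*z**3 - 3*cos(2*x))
(-4*x, 3*z - 6*sin(2*x) - 4*sin(2*z), 6*x + 4*z)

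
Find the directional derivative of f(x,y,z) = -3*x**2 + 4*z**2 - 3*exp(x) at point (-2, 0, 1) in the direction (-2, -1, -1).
sqrt(6)*(3 - 16*exp(2))*exp(-2)/3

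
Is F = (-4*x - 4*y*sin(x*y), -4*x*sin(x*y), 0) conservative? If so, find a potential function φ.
Yes, F is conservative. φ = -2*x**2 + 4*cos(x*y)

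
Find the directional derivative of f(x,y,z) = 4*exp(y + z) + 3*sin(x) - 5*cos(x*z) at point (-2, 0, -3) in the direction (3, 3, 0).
sqrt(2)*(4 + 3*(cos(2) - 5*sin(6))*exp(3))*exp(-3)/2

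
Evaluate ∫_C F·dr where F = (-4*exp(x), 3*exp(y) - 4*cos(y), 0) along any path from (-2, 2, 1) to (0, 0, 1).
-3*exp(2) - 1 + 4*exp(-2) + 4*sin(2)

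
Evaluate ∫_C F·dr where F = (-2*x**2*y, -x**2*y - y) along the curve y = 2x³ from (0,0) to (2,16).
-1664/3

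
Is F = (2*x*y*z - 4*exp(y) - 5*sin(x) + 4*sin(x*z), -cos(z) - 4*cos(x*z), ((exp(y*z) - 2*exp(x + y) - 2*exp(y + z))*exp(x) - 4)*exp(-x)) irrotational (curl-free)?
No, ∇×F = (-4*x*sin(x*z) + z*exp(y*z) - 2*exp(x + y) - 2*exp(y + z) - sin(z), 2*x*y + 4*x*cos(x*z) + 2*exp(x + y) - 4*exp(-x), -2*x*z + 4*z*sin(x*z) + 4*exp(y))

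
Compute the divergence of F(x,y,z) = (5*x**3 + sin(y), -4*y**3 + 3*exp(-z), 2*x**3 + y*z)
15*x**2 - 12*y**2 + y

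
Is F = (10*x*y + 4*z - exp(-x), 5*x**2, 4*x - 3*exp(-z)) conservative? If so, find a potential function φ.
Yes, F is conservative. φ = 5*x**2*y + 4*x*z + 3*exp(-z) + exp(-x)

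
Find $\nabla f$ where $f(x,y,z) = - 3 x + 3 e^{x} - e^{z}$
(3*exp(x) - 3, 0, -exp(z))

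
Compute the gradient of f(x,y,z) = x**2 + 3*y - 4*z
(2*x, 3, -4)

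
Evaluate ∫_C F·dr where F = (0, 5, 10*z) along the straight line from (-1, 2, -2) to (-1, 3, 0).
-15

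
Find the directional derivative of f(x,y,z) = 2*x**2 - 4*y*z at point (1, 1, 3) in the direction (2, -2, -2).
20*sqrt(3)/3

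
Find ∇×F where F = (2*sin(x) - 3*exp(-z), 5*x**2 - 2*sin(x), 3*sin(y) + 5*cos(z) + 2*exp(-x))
(3*cos(y), 3*exp(-z) + 2*exp(-x), 10*x - 2*cos(x))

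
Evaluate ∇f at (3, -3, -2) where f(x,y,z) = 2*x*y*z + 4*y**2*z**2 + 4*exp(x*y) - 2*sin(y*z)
(12 - 12*exp(-9), -108 + 12*exp(-9) + 4*cos(6), -162 + 6*cos(6))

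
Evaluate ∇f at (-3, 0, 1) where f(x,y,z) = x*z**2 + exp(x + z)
(exp(-2) + 1, 0, -6 + exp(-2))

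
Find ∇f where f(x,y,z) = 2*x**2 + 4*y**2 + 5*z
(4*x, 8*y, 5)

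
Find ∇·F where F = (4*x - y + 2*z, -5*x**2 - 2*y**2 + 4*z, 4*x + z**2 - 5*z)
-4*y + 2*z - 1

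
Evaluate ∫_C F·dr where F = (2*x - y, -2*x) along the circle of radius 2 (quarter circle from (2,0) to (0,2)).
-4 - pi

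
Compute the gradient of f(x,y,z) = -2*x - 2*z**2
(-2, 0, -4*z)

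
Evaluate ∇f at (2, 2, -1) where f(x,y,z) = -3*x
(-3, 0, 0)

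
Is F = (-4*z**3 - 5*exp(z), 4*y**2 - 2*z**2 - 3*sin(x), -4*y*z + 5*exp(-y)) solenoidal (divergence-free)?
No, ∇·F = 4*y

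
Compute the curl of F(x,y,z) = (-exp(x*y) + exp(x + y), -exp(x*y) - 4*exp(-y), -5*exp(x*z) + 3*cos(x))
(0, 5*z*exp(x*z) + 3*sin(x), x*exp(x*y) - y*exp(x*y) - exp(x + y))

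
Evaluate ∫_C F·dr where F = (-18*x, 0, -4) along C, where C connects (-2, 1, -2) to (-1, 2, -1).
23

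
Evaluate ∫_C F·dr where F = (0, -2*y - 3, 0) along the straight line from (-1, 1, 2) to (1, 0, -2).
4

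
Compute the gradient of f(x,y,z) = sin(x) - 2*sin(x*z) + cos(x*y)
(-y*sin(x*y) - 2*z*cos(x*z) + cos(x), -x*sin(x*y), -2*x*cos(x*z))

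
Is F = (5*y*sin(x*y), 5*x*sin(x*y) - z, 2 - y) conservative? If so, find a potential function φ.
Yes, F is conservative. φ = -y*z + 2*z - 5*cos(x*y)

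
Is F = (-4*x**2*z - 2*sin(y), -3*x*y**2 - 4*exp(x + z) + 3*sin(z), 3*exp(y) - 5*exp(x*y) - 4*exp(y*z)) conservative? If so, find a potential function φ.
No, ∇×F = (-5*x*exp(x*y) - 4*z*exp(y*z) + 3*exp(y) + 4*exp(x + z) - 3*cos(z), -4*x**2 + 5*y*exp(x*y), -3*y**2 - 4*exp(x + z) + 2*cos(y)) ≠ 0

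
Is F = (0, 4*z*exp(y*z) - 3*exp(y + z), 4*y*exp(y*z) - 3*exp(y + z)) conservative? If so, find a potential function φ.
Yes, F is conservative. φ = 4*exp(y*z) - 3*exp(y + z)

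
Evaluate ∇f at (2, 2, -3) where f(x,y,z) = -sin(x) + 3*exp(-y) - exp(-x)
(exp(-2) - cos(2), -3*exp(-2), 0)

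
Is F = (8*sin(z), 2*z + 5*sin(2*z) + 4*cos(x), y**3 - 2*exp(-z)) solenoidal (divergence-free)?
No, ∇·F = 2*exp(-z)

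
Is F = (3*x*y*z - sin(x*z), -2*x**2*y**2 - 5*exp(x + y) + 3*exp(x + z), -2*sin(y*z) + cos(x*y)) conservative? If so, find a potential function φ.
No, ∇×F = (-x*sin(x*y) - 2*z*cos(y*z) - 3*exp(x + z), 3*x*y - x*cos(x*z) + y*sin(x*y), -4*x*y**2 - 3*x*z - 5*exp(x + y) + 3*exp(x + z)) ≠ 0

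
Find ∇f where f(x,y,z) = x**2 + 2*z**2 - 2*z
(2*x, 0, 4*z - 2)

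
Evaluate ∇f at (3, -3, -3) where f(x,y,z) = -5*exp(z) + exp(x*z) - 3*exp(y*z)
(-3*exp(-9), 9*exp(9), (-5*exp(6) + 3 + 9*exp(18))*exp(-9))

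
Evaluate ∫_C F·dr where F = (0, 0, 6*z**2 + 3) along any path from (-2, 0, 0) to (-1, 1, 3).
63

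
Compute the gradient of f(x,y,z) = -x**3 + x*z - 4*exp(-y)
(-3*x**2 + z, 4*exp(-y), x)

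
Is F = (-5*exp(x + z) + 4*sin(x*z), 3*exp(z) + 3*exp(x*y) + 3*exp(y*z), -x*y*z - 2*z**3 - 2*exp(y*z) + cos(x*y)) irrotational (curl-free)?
No, ∇×F = (-x*z - x*sin(x*y) - 3*y*exp(y*z) - 2*z*exp(y*z) - 3*exp(z), 4*x*cos(x*z) + y*z + y*sin(x*y) - 5*exp(x + z), 3*y*exp(x*y))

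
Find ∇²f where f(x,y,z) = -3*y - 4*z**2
-8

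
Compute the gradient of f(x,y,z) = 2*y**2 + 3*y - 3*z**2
(0, 4*y + 3, -6*z)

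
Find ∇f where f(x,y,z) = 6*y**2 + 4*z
(0, 12*y, 4)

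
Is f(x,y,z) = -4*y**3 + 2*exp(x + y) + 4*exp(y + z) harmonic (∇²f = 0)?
No, ∇²f = -24*y + 4*exp(x + y) + 8*exp(y + z)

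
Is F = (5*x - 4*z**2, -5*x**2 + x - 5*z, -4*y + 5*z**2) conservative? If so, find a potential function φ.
No, ∇×F = (1, -8*z, 1 - 10*x) ≠ 0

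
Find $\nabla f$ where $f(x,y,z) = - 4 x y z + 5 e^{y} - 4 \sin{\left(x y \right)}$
(-4*y*(z + cos(x*y)), -4*x*z - 4*x*cos(x*y) + 5*exp(y), -4*x*y)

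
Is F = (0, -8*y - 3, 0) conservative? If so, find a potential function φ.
Yes, F is conservative. φ = y*(-4*y - 3)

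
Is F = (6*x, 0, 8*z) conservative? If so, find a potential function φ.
Yes, F is conservative. φ = 3*x**2 + 4*z**2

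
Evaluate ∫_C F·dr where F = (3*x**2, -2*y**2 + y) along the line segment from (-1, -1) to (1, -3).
70/3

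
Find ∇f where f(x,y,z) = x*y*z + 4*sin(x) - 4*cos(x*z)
(y*z + 4*z*sin(x*z) + 4*cos(x), x*z, x*(y + 4*sin(x*z)))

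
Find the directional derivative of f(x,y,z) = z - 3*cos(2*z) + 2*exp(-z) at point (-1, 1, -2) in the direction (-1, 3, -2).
sqrt(14)*(6*sin(4) - 1 + 2*exp(2))/7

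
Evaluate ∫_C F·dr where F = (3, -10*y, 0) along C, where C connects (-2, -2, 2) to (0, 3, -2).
-19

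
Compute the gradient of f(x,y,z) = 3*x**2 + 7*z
(6*x, 0, 7)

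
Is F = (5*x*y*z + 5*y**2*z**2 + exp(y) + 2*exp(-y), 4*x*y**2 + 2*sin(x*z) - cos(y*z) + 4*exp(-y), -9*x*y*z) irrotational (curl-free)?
No, ∇×F = (-9*x*z - 2*x*cos(x*z) - y*sin(y*z), y*(5*x + 10*y*z + 9*z), -5*x*z + 4*y**2 - 10*y*z**2 + 2*z*cos(x*z) - exp(y) + 2*exp(-y))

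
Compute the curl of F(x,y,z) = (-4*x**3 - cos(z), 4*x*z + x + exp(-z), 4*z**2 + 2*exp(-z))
(-4*x + exp(-z), sin(z), 4*z + 1)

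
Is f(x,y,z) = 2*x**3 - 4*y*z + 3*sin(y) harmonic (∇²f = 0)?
No, ∇²f = 12*x - 3*sin(y)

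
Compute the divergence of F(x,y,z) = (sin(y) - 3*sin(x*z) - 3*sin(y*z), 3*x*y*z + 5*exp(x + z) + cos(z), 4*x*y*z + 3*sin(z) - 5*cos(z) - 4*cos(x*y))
4*x*y + 3*x*z - 3*z*cos(x*z) + 5*sin(z) + 3*cos(z)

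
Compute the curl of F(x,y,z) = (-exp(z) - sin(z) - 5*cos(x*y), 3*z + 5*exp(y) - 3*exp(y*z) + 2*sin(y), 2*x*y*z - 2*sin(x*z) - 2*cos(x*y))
(2*x*z + 2*x*sin(x*y) + 3*y*exp(y*z) - 3, -2*y*z - 2*y*sin(x*y) + 2*z*cos(x*z) - exp(z) - cos(z), -5*x*sin(x*y))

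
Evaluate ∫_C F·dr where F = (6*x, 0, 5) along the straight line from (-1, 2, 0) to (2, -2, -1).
4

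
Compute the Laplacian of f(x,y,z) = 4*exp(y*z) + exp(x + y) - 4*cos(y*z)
4*y**2*(exp(y*z) + cos(y*z)) + 4*z**2*exp(y*z) + 4*z**2*cos(y*z) + 2*exp(x + y)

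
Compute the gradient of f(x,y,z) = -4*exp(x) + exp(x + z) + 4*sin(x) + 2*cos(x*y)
(-2*y*sin(x*y) - 4*exp(x) + exp(x + z) + 4*cos(x), -2*x*sin(x*y), exp(x + z))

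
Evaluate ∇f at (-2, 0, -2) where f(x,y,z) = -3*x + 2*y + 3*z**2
(-3, 2, -12)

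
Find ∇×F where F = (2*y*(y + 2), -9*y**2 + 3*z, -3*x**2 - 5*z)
(-3, 6*x, -4*y - 4)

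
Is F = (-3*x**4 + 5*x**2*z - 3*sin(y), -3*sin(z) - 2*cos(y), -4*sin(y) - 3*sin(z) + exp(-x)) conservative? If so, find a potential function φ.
No, ∇×F = (-4*cos(y) + 3*cos(z), 5*x**2 + exp(-x), 3*cos(y)) ≠ 0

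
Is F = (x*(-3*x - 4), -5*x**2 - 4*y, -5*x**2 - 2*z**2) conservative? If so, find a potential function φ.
No, ∇×F = (0, 10*x, -10*x) ≠ 0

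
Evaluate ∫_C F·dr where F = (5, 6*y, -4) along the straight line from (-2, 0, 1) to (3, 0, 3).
17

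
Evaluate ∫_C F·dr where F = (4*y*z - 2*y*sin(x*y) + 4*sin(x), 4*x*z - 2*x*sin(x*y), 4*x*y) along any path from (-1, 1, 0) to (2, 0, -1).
2*cos(1) - 4*cos(2) + 2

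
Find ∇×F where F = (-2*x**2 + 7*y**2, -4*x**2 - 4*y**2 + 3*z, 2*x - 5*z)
(-3, -2, -8*x - 14*y)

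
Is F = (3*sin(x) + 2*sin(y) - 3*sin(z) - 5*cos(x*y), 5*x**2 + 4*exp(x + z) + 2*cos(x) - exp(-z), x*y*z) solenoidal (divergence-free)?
No, ∇·F = x*y + 5*y*sin(x*y) + 3*cos(x)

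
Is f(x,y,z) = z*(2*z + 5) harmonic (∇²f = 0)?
No, ∇²f = 4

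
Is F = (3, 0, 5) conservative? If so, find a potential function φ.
Yes, F is conservative. φ = 3*x + 5*z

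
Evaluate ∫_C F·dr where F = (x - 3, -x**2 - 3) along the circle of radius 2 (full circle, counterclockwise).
0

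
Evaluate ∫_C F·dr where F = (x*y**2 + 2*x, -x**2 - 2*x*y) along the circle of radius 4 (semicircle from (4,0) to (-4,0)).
-256/3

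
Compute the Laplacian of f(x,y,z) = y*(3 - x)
0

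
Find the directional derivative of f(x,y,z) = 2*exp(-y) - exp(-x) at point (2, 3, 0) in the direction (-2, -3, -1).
sqrt(14)*(3 - E)*exp(-3)/7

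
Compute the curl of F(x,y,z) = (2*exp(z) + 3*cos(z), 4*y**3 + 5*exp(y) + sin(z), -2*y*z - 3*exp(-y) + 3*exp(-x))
(-2*z - cos(z) + 3*exp(-y), 2*exp(z) - 3*sin(z) + 3*exp(-x), 0)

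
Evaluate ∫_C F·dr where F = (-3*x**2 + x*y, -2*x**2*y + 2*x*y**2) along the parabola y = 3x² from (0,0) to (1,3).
257/28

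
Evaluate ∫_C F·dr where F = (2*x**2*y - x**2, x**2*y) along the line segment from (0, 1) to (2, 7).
212/3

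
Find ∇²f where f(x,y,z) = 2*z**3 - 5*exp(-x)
12*z - 5*exp(-x)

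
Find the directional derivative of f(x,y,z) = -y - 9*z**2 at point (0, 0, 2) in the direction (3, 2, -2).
70*sqrt(17)/17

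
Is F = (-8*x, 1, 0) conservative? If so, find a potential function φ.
Yes, F is conservative. φ = -4*x**2 + y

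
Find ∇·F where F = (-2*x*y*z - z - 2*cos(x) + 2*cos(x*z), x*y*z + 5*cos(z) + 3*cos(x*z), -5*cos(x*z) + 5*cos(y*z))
x*z + 5*x*sin(x*z) - 2*y*z - 5*y*sin(y*z) - 2*z*sin(x*z) + 2*sin(x)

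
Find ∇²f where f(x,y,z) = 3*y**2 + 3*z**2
12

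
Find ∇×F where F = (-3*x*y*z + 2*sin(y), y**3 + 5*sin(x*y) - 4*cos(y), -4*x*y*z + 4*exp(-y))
(-4*x*z - 4*exp(-y), y*(-3*x + 4*z), 3*x*z + 5*y*cos(x*y) - 2*cos(y))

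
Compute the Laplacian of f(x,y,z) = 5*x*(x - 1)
10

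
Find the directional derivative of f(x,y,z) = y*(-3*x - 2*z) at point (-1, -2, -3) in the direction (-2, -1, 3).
-9*sqrt(14)/14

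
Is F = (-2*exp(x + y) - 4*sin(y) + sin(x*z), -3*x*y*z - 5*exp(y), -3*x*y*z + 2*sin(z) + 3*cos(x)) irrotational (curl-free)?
No, ∇×F = (3*x*(y - z), x*cos(x*z) + 3*y*z + 3*sin(x), -3*y*z + 2*exp(x + y) + 4*cos(y))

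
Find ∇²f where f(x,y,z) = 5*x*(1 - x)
-10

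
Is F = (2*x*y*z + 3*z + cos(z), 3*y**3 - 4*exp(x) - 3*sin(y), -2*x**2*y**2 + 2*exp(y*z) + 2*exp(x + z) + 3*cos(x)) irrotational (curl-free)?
No, ∇×F = (-4*x**2*y + 2*z*exp(y*z), 4*x*y**2 + 2*x*y - 2*exp(x + z) + 3*sin(x) - sin(z) + 3, -2*x*z - 4*exp(x))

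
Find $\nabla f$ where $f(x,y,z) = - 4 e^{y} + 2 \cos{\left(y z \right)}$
(0, -2*z*sin(y*z) - 4*exp(y), -2*y*sin(y*z))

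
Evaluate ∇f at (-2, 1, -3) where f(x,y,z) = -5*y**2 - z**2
(0, -10, 6)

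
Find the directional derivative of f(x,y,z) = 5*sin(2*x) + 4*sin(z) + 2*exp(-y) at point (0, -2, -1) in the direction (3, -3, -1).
2*sqrt(19)*(-2*cos(1) + 15 + 3*exp(2))/19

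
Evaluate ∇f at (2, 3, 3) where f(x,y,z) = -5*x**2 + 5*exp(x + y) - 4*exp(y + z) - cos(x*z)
(-20 + 3*sin(6) + 5*exp(5), (5 - 4*E)*exp(5), -4*exp(6) + 2*sin(6))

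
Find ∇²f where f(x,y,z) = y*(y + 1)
2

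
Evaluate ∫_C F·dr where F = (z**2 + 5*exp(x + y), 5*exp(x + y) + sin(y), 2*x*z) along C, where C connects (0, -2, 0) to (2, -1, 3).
-5*exp(-2) - cos(1) + cos(2) + 5*E + 18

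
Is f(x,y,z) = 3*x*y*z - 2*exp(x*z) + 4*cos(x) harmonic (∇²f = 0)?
No, ∇²f = -2*x**2*exp(x*z) - 2*z**2*exp(x*z) - 4*cos(x)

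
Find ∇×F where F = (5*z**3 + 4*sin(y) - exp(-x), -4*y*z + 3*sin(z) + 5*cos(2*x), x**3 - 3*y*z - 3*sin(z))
(4*y - 3*z - 3*cos(z), -3*x**2 + 15*z**2, -10*sin(2*x) - 4*cos(y))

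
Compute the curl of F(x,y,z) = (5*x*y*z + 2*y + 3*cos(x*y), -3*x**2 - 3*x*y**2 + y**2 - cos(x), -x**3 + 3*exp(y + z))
(3*exp(y + z), x*(3*x + 5*y), -5*x*z + 3*x*sin(x*y) - 6*x - 3*y**2 + sin(x) - 2)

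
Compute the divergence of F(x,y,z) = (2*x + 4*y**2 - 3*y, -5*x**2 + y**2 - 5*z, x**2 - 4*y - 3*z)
2*y - 1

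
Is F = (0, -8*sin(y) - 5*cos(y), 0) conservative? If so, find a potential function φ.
Yes, F is conservative. φ = -5*sin(y) + 8*cos(y)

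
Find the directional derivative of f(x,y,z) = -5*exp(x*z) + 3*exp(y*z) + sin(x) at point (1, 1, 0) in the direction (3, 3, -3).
sqrt(3)*(cos(1) + 2)/3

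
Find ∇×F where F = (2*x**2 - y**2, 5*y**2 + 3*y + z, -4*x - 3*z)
(-1, 4, 2*y)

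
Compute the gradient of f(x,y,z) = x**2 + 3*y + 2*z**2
(2*x, 3, 4*z)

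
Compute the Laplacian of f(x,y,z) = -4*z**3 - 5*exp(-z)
-24*z - 5*exp(-z)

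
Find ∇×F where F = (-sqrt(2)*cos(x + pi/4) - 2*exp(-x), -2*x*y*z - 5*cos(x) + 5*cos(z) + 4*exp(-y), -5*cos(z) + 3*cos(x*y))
(2*x*y - 3*x*sin(x*y) + 5*sin(z), 3*y*sin(x*y), -2*y*z + 5*sin(x))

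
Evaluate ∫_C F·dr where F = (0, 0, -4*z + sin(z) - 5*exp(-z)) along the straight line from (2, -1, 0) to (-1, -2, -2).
-12 - cos(2) + 5*exp(2)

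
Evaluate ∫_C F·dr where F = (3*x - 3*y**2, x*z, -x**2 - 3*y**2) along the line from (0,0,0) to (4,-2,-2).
32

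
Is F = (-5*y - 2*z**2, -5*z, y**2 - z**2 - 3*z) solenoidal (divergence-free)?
No, ∇·F = -2*z - 3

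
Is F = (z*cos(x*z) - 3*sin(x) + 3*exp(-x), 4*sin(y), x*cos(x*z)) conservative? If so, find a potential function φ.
Yes, F is conservative. φ = sin(x*z) + 3*cos(x) - 4*cos(y) - 3*exp(-x)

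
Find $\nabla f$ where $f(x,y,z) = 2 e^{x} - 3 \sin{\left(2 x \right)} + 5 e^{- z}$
(2*exp(x) - 6*cos(2*x), 0, -5*exp(-z))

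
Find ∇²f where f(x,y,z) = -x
0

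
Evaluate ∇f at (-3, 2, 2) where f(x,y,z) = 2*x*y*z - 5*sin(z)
(8, -12, -12 - 5*cos(2))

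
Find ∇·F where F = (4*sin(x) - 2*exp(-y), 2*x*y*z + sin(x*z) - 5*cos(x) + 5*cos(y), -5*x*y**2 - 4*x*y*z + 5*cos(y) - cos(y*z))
-4*x*y + 2*x*z + y*sin(y*z) - 5*sin(y) + 4*cos(x)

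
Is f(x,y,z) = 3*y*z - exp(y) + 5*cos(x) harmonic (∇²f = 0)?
No, ∇²f = -exp(y) - 5*cos(x)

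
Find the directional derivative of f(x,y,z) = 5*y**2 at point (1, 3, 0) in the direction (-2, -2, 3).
-60*sqrt(17)/17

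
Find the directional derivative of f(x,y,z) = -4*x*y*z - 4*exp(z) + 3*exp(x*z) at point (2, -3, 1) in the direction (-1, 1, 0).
sqrt(2)*(-3*exp(2) - 20)/2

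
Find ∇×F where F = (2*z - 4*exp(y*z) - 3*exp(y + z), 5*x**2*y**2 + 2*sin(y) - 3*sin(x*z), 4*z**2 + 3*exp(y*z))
(3*x*cos(x*z) + 3*z*exp(y*z), -4*y*exp(y*z) - 3*exp(y + z) + 2, 10*x*y**2 + 4*z*exp(y*z) - 3*z*cos(x*z) + 3*exp(y + z))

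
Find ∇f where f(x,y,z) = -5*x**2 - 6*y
(-10*x, -6, 0)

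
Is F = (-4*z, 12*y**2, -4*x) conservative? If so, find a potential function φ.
Yes, F is conservative. φ = -4*x*z + 4*y**3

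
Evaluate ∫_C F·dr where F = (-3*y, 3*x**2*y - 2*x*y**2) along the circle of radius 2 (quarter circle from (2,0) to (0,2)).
pi + 12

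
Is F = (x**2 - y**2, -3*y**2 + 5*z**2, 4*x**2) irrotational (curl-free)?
No, ∇×F = (-10*z, -8*x, 2*y)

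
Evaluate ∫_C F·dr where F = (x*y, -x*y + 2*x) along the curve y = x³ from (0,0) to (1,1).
89/70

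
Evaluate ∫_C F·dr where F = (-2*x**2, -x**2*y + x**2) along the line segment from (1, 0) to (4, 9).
-1455/4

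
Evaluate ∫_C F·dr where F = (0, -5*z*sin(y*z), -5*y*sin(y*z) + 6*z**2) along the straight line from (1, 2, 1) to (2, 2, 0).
3 - 5*cos(2)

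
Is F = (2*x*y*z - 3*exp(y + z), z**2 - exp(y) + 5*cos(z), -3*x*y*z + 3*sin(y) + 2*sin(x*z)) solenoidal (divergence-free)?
No, ∇·F = -3*x*y + 2*x*cos(x*z) + 2*y*z - exp(y)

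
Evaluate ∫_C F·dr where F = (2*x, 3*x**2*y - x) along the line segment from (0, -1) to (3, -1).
9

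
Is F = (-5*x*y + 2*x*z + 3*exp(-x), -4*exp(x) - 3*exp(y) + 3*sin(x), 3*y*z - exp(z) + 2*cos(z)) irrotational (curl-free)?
No, ∇×F = (3*z, 2*x, 5*x - 4*exp(x) + 3*cos(x))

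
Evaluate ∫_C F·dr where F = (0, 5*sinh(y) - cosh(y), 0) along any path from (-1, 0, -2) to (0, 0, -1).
0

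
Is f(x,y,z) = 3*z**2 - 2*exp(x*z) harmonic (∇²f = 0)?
No, ∇²f = -2*x**2*exp(x*z) - 2*z**2*exp(x*z) + 6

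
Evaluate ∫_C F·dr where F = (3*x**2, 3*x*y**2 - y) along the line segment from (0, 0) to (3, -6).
-477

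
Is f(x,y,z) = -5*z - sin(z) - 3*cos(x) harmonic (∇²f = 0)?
No, ∇²f = sin(z) + 3*cos(x)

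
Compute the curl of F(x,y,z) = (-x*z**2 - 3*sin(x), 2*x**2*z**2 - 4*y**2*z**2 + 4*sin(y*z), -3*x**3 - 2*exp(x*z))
(-4*x**2*z + 8*y**2*z - 4*y*cos(y*z), 9*x**2 - 2*x*z + 2*z*exp(x*z), 4*x*z**2)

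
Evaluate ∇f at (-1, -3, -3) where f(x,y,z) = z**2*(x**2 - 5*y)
(-18, -45, -96)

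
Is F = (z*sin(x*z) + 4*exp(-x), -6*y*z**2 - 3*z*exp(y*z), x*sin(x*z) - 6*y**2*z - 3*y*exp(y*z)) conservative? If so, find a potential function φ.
Yes, F is conservative. φ = -3*y**2*z**2 - 3*exp(y*z) - cos(x*z) - 4*exp(-x)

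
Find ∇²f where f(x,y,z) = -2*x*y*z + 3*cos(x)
-3*cos(x)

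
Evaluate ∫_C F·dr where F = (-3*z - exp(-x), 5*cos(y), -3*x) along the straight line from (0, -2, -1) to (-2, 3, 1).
5*sin(3) + 5*sin(2) + 5 + exp(2)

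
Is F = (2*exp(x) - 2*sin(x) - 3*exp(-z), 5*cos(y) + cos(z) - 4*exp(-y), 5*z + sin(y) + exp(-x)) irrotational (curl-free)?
No, ∇×F = (sin(z) + cos(y), 3*exp(-z) + exp(-x), 0)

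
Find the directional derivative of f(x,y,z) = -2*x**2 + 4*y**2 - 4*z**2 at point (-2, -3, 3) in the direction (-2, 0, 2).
-16*sqrt(2)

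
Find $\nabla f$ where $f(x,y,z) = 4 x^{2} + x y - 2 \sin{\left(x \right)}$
(8*x + y - 2*cos(x), x, 0)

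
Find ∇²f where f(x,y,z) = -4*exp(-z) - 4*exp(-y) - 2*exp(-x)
-4*exp(-z) - 4*exp(-y) - 2*exp(-x)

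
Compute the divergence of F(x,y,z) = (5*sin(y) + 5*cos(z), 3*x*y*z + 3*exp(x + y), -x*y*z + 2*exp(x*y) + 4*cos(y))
-x*y + 3*x*z + 3*exp(x + y)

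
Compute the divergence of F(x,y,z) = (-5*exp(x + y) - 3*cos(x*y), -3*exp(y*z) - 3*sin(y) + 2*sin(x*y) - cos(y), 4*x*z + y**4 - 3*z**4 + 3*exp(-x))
2*x*cos(x*y) + 4*x + 3*y*sin(x*y) - 12*z**3 - 3*z*exp(y*z) - 5*exp(x + y) + sin(y) - 3*cos(y)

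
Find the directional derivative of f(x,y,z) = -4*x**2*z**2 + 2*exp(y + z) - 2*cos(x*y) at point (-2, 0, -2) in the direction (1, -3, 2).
sqrt(14)*(-1 + 96*exp(2))*exp(-2)/7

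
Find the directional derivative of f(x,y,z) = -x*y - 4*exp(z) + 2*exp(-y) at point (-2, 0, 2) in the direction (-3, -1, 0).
0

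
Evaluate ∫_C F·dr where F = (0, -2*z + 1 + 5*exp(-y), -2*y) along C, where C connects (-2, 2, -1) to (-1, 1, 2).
-9 - 5*exp(-1) + 5*exp(-2)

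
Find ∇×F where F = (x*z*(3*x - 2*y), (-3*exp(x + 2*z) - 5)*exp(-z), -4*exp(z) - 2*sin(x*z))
((3*exp(x + 2*z) - 5)*exp(-z), x*(3*x - 2*y) + 2*z*cos(x*z), 2*x*z - 3*exp(x + z))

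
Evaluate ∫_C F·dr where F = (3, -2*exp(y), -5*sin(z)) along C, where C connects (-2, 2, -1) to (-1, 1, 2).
-2*E - 5*cos(1) + 5*cos(2) + 3 + 2*exp(2)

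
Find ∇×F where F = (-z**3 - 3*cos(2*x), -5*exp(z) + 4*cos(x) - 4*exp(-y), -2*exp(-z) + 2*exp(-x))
(5*exp(z), -3*z**2 + 2*exp(-x), -4*sin(x))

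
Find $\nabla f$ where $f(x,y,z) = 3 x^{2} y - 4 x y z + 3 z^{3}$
(2*y*(3*x - 2*z), x*(3*x - 4*z), -4*x*y + 9*z**2)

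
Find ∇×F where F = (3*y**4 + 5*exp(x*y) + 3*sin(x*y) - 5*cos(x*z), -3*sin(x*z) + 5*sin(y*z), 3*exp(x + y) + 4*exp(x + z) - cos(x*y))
(x*sin(x*y) + 3*x*cos(x*z) - 5*y*cos(y*z) + 3*exp(x + y), 5*x*sin(x*z) - y*sin(x*y) - 3*exp(x + y) - 4*exp(x + z), -5*x*exp(x*y) - 3*x*cos(x*y) - 12*y**3 - 3*z*cos(x*z))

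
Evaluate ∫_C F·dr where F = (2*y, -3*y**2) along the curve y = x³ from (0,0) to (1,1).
-1/2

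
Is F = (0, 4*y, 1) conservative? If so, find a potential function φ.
Yes, F is conservative. φ = 2*y**2 + z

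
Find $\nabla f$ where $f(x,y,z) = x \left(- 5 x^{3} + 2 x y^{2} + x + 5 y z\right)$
(-20*x**3 + 4*x*y**2 + 2*x + 5*y*z, x*(4*x*y + 5*z), 5*x*y)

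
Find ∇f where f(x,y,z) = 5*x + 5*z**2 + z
(5, 0, 10*z + 1)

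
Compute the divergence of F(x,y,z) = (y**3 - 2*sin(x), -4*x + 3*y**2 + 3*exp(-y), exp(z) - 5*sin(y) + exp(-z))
6*y + exp(z) - 2*cos(x) - exp(-z) - 3*exp(-y)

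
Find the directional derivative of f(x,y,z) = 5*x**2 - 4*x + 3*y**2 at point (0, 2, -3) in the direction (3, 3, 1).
24*sqrt(19)/19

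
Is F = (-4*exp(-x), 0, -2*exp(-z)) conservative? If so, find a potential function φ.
Yes, F is conservative. φ = 2*exp(-z) + 4*exp(-x)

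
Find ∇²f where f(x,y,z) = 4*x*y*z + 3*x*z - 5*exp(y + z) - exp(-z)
(-10*exp(y + 2*z) - 1)*exp(-z)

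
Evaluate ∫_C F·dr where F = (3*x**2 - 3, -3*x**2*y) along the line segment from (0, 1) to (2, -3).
-30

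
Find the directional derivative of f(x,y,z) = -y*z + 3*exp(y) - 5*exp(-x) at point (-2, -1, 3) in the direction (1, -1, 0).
sqrt(2)*(-3 + 3*E + 5*exp(3))*exp(-1)/2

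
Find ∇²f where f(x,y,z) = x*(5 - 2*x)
-4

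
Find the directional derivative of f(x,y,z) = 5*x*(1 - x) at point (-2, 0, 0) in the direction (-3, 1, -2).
-75*sqrt(14)/14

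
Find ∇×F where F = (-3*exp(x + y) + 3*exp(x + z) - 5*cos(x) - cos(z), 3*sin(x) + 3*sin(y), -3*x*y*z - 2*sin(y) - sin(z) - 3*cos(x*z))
(-3*x*z - 2*cos(y), 3*y*z - 3*z*sin(x*z) + 3*exp(x + z) + sin(z), 3*exp(x + y) + 3*cos(x))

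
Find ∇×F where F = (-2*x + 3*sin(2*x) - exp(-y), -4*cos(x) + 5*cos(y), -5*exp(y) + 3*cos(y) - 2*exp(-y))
(-5*exp(y) - 3*sin(y) + 2*exp(-y), 0, 4*sin(x) - exp(-y))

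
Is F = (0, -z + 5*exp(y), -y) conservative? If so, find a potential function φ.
Yes, F is conservative. φ = -y*z + 5*exp(y)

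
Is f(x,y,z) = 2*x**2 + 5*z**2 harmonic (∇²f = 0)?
No, ∇²f = 14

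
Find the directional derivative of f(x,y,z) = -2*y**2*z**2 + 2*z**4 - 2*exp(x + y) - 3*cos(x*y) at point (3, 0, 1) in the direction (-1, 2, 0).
-2*sqrt(5)*exp(3)/5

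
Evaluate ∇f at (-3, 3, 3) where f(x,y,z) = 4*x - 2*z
(4, 0, -2)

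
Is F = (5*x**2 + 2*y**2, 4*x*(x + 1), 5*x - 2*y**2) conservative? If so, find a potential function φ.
No, ∇×F = (-4*y, -5, 8*x - 4*y + 4) ≠ 0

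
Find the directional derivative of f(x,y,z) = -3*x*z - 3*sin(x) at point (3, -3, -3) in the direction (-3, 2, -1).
9*sqrt(14)*(-2 + cos(3))/14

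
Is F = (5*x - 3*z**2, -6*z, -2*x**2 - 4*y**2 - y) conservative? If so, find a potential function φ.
No, ∇×F = (5 - 8*y, 4*x - 6*z, 0) ≠ 0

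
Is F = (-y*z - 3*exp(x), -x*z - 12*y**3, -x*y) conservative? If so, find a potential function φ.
Yes, F is conservative. φ = -x*y*z - 3*y**4 - 3*exp(x)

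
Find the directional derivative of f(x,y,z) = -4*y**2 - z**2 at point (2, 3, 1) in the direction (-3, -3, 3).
22*sqrt(3)/3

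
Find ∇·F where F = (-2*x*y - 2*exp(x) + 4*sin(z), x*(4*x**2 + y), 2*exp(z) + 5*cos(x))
x - 2*y - 2*exp(x) + 2*exp(z)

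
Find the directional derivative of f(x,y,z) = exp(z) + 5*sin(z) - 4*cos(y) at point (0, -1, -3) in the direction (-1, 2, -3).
-sqrt(14)*(15*exp(3)*cos(3) + 3 + 8*exp(3)*sin(1))*exp(-3)/14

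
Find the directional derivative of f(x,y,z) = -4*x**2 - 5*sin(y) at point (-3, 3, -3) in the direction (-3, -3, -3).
sqrt(3)*(-24 + 5*cos(3))/3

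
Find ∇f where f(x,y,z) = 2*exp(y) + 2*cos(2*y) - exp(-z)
(0, 2*exp(y) - 4*sin(2*y), exp(-z))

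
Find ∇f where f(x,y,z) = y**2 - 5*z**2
(0, 2*y, -10*z)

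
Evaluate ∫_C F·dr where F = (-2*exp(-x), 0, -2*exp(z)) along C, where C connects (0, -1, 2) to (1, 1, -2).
-2 - 2*exp(-2) + 2*exp(-1) + 2*exp(2)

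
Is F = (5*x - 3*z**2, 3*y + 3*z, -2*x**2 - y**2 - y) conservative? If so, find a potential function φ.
No, ∇×F = (-2*y - 4, 4*x - 6*z, 0) ≠ 0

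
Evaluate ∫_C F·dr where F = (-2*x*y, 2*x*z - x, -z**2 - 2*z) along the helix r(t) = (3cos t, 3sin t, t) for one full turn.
pi*(-8*pi**2 - 27 + 42*pi)/3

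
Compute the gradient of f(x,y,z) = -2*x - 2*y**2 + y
(-2, 1 - 4*y, 0)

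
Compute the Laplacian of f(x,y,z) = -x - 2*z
0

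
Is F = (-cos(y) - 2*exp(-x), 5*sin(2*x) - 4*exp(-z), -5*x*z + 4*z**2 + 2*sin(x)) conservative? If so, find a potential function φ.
No, ∇×F = (-4*exp(-z), 5*z - 2*cos(x), -sin(y) + 10*cos(2*x)) ≠ 0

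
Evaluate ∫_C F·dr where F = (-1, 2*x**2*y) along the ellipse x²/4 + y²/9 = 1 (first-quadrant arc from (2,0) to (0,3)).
20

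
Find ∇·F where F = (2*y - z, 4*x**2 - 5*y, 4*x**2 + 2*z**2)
4*z - 5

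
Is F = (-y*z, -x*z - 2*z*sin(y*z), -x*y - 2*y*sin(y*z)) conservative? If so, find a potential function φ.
Yes, F is conservative. φ = -x*y*z + 2*cos(y*z)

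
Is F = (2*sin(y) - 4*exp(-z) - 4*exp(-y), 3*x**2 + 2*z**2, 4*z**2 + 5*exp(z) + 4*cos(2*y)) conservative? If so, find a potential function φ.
No, ∇×F = (-4*z - 8*sin(2*y), 4*exp(-z), 6*x - 2*cos(y) - 4*exp(-y)) ≠ 0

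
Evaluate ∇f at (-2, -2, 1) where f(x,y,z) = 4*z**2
(0, 0, 8)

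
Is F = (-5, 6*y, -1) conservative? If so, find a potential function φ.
Yes, F is conservative. φ = -5*x + 3*y**2 - z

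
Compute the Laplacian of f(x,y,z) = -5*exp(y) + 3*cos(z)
-5*exp(y) - 3*cos(z)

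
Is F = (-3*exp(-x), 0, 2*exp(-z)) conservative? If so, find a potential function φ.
Yes, F is conservative. φ = -2*exp(-z) + 3*exp(-x)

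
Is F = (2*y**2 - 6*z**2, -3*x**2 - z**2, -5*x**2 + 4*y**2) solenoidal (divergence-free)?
Yes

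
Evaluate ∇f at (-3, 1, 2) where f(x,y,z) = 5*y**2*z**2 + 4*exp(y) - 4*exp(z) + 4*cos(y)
(0, -4*sin(1) + 4*E + 40, 20 - 4*exp(2))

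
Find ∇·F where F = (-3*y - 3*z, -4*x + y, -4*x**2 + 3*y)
1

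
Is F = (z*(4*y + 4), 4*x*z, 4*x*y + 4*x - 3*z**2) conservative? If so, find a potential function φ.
Yes, F is conservative. φ = z*(4*x*y + 4*x - z**2)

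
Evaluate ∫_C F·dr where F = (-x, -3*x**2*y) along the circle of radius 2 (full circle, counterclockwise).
0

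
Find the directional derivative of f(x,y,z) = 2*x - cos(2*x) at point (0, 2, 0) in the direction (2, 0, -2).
sqrt(2)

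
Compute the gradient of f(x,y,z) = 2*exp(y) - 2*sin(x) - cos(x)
(sin(x) - 2*cos(x), 2*exp(y), 0)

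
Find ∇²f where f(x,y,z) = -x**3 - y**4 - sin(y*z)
-6*x + y**2*sin(y*z) - 12*y**2 + z**2*sin(y*z)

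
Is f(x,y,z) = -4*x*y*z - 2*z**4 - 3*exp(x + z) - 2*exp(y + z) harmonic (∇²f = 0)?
No, ∇²f = -24*z**2 - 6*exp(x + z) - 4*exp(y + z)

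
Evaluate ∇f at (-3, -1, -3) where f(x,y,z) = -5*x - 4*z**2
(-5, 0, 24)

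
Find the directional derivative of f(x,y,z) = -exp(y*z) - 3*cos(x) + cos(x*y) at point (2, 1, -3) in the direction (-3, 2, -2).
2*sqrt(17)*(-5*exp(3)*sin(2) + 4)*exp(-3)/17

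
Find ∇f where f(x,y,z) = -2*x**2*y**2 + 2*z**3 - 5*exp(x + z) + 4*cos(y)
(-4*x*y**2 - 5*exp(x + z), -4*x**2*y - 4*sin(y), 6*z**2 - 5*exp(x + z))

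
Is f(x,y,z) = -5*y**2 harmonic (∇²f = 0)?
No, ∇²f = -10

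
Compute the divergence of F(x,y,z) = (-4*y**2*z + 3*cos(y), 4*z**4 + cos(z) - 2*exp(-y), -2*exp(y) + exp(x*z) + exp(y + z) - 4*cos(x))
x*exp(x*z) + exp(y + z) + 2*exp(-y)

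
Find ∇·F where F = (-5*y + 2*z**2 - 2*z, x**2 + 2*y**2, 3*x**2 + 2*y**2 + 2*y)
4*y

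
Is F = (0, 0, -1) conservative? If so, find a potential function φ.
Yes, F is conservative. φ = -z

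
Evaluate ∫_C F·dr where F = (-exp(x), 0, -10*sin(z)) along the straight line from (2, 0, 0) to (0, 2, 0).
-1 + exp(2)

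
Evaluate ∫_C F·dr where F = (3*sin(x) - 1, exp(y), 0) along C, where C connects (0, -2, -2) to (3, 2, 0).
-3*cos(3) + 2*sinh(2)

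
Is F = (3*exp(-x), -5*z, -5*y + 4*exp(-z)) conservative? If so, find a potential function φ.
Yes, F is conservative. φ = -5*y*z - 4*exp(-z) - 3*exp(-x)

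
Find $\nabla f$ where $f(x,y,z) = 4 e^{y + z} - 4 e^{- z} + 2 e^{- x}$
(-2*exp(-x), 4*exp(y + z), 4*(exp(y + 2*z) + 1)*exp(-z))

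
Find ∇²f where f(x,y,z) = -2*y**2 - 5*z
-4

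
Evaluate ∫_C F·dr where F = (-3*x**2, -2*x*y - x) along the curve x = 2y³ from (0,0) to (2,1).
-93/10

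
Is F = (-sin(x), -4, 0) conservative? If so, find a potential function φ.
Yes, F is conservative. φ = -4*y + cos(x)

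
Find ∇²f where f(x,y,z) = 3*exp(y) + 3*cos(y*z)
-3*y**2*cos(y*z) - 3*z**2*cos(y*z) + 3*exp(y)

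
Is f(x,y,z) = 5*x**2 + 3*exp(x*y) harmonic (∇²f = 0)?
No, ∇²f = 3*x**2*exp(x*y) + 3*y**2*exp(x*y) + 10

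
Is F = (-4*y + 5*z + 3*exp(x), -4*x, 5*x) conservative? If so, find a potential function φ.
Yes, F is conservative. φ = -4*x*y + 5*x*z + 3*exp(x)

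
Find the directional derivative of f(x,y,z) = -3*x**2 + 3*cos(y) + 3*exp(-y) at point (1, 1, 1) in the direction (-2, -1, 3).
3*sqrt(14)*(1 + E*sin(1) + 4*E)*exp(-1)/14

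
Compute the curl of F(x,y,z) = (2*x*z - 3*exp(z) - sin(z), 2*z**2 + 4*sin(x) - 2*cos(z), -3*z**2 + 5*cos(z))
(-4*z - 2*sin(z), 2*x - 3*exp(z) - cos(z), 4*cos(x))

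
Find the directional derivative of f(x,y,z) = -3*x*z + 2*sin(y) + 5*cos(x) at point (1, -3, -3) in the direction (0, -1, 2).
-2*sqrt(5)*(cos(3) + 3)/5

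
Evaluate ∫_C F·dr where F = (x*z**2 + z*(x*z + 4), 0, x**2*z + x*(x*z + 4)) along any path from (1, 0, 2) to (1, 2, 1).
-7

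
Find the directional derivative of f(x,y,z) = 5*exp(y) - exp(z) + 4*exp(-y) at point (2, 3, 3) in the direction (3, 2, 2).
16*sqrt(17)*sinh(3)/17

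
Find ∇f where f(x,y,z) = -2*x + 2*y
(-2, 2, 0)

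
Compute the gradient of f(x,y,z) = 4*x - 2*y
(4, -2, 0)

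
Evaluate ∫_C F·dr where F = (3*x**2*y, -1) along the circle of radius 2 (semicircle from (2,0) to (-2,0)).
-6*pi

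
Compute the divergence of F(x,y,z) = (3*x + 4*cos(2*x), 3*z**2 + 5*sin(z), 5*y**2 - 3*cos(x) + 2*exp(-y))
3 - 8*sin(2*x)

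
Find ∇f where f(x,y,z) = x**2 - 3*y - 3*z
(2*x, -3, -3)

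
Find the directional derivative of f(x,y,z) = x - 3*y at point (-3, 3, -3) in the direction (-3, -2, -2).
3*sqrt(17)/17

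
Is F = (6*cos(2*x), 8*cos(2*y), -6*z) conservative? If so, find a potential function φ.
Yes, F is conservative. φ = -3*z**2 + 3*sin(2*x) + 4*sin(2*y)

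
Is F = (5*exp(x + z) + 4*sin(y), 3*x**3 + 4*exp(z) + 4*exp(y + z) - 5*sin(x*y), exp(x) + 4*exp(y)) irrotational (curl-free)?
No, ∇×F = (4*exp(y) - 4*exp(z) - 4*exp(y + z), -exp(x) + 5*exp(x + z), 9*x**2 - 5*y*cos(x*y) - 4*cos(y))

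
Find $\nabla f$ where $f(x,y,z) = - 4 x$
(-4, 0, 0)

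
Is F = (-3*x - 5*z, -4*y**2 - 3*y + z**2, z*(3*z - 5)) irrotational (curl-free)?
No, ∇×F = (-2*z, -5, 0)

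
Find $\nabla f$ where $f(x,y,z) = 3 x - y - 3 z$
(3, -1, -3)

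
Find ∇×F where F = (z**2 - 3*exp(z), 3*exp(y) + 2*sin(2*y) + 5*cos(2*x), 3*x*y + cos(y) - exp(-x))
(3*x - sin(y), -3*y + 2*z - 3*exp(z) - exp(-x), -10*sin(2*x))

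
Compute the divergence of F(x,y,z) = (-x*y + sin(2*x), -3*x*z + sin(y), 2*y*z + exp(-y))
y + 2*cos(2*x) + cos(y)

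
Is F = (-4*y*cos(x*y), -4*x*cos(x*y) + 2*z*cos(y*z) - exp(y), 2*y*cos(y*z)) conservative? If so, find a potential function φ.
Yes, F is conservative. φ = -exp(y) - 4*sin(x*y) + 2*sin(y*z)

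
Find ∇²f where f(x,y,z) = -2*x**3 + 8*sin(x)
-12*x - 8*sin(x)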